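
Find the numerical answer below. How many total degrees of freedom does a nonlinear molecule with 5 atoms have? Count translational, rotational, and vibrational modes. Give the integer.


Step 1: Translational DOF = 3
Step 2: Rotational DOF (nonlinear) = 3
Step 3: Vibrational DOF = 3*5 - 6 = 9
Step 4: Total = 3 + 3 + 9 = 15

15


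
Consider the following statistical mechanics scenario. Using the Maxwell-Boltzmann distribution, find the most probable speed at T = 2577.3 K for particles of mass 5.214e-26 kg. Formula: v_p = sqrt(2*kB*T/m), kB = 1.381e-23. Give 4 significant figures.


Step 1: Numerator = 2*kB*T = 2*1.381e-23*2577.3 = 7.119e-20
Step 2: Ratio = 7.119e-20 / 5.214e-26 = 1.365e+06
Step 3: v_p = sqrt(1.365e+06) = 1168 m/s

1168


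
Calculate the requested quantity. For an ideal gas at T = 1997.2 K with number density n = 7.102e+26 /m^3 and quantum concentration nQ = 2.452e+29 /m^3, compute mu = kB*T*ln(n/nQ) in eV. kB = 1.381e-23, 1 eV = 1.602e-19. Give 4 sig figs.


Step 1: n/nQ = 7.102e+26/2.452e+29 = 0.002896
Step 2: ln(n/nQ) = -5.844
Step 3: mu = kB*T*ln(n/nQ) = 2.758e-20*-5.844 = -1.612e-19 J
Step 4: Convert to eV: -1.612e-19/1.602e-19 = -1.006 eV

-1.006


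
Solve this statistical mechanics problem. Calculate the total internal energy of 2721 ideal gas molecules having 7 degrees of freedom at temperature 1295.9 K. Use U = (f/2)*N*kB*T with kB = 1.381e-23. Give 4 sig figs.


Step 1: f/2 = 7/2 = 3.5
Step 2: N*kB*T = 2721*1.381e-23*1295.9 = 4.87e-17
Step 3: U = 3.5 * 4.87e-17 = 1.704e-16 J

1.704e-16


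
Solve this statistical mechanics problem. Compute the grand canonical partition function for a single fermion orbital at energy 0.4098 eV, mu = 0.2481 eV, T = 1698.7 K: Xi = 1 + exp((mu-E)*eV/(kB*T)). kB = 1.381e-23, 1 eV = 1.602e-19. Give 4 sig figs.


Step 1: (mu - E) = 0.2481 - 0.4098 = -0.1617 eV
Step 2: x = (mu-E)*eV/(kB*T) = -0.1617*1.602e-19/(1.381e-23*1698.7) = -1.104
Step 3: exp(x) = 0.3315
Step 4: Xi = 1 + 0.3315 = 1.331

1.331


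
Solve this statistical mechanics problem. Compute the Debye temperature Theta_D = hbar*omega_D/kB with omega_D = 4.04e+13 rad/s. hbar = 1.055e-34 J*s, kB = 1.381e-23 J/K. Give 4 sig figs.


Step 1: hbar*omega_D = 1.055e-34 * 4.04e+13 = 4.262e-21 J
Step 2: Theta_D = 4.262e-21 / 1.381e-23
Step 3: Theta_D = 308.6 K

308.6


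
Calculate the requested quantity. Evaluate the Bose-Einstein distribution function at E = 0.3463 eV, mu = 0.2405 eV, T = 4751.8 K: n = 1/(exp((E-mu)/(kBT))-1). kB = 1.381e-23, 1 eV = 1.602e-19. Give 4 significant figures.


Step 1: (E - mu) = 0.1058 eV
Step 2: x = (E-mu)*eV/(kB*T) = 0.1058*1.602e-19/(1.381e-23*4751.8) = 0.2583
Step 3: exp(x) = 1.295
Step 4: n = 1/(exp(x)-1) = 3.393

3.393


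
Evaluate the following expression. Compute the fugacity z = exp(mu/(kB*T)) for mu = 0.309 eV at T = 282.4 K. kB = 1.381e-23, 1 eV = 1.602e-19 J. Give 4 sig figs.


Step 1: Convert mu to Joules: 0.309*1.602e-19 = 4.95e-20 J
Step 2: kB*T = 1.381e-23*282.4 = 3.9e-21 J
Step 3: mu/(kB*T) = 12.69
Step 4: z = exp(12.69) = 3.254e+05

3.254e+05


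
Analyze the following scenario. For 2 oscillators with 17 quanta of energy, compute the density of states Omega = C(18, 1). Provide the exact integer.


Step 1: Use binomial coefficient C(18, 1)
Step 2: Numerator = 18! / 17!
Step 3: Denominator = 1!
Step 4: Omega = 18

18


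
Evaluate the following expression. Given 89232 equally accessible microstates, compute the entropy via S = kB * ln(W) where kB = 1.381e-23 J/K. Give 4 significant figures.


Step 1: ln(W) = ln(89232) = 11.4
Step 2: S = kB * ln(W) = 1.381e-23 * 11.4
Step 3: S = 1.574e-22 J/K

1.574e-22


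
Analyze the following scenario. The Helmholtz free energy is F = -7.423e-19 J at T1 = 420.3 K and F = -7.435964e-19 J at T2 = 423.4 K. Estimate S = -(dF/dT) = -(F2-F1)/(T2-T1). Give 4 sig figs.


Step 1: dF = F2 - F1 = -7.435964e-19 - (-7.423e-19) = -1.2964e-21 J
Step 2: dT = T2 - T1 = 423.4 - 420.3 = 3.1 K
Step 3: S = -dF/dT = -(-1.2964e-21)/3.1 = 4.182e-22 J/K

4.182e-22


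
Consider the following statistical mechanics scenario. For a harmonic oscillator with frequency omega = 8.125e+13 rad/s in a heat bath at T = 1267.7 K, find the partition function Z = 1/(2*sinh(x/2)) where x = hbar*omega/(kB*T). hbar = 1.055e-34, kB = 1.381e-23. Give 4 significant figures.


Step 1: Compute x = hbar*omega/(kB*T) = 1.055e-34*8.125e+13/(1.381e-23*1267.7) = 0.4896
Step 2: x/2 = 0.2448
Step 3: sinh(x/2) = 0.2473
Step 4: Z = 1/(2*0.2473) = 2.022

2.022


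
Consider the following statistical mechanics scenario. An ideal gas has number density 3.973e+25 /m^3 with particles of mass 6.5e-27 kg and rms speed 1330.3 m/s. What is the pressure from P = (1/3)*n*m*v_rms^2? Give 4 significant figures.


Step 1: v_rms^2 = 1330.3^2 = 1.77e+06
Step 2: n*m = 3.973e+25*6.5e-27 = 0.2582
Step 3: P = (1/3)*0.2582*1.77e+06 = 1.523e+05 Pa

1.523e+05


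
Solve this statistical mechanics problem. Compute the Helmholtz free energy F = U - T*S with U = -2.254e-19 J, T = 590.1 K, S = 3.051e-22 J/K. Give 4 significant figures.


Step 1: T*S = 590.1 * 3.051e-22 = 1.8e-19 J
Step 2: F = U - T*S = -2.254e-19 - 1.8e-19
Step 3: F = -4.054e-19 J

-4.054e-19


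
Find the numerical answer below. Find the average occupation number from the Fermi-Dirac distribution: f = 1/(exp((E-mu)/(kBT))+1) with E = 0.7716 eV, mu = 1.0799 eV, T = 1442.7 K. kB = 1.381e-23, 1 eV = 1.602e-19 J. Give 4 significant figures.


Step 1: (E - mu) = 0.7716 - 1.0799 = -0.3083 eV
Step 2: Convert: (E-mu)*eV = -4.939e-20 J
Step 3: x = (E-mu)*eV/(kB*T) = -2.479
Step 4: f = 1/(exp(-2.479)+1) = 0.9227

0.9227


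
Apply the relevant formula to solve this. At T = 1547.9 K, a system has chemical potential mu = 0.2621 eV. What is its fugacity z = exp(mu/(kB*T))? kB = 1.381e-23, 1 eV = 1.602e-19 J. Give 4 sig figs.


Step 1: Convert mu to Joules: 0.2621*1.602e-19 = 4.199e-20 J
Step 2: kB*T = 1.381e-23*1547.9 = 2.138e-20 J
Step 3: mu/(kB*T) = 1.964
Step 4: z = exp(1.964) = 7.129

7.129


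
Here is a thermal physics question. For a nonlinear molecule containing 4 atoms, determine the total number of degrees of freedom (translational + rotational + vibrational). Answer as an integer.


Step 1: Translational DOF = 3
Step 2: Rotational DOF (nonlinear) = 3
Step 3: Vibrational DOF = 3*4 - 6 = 6
Step 4: Total = 3 + 3 + 6 = 12

12


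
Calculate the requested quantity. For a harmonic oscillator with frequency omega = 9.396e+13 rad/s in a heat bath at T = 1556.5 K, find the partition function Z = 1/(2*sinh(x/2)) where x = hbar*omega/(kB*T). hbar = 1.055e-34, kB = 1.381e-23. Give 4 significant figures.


Step 1: Compute x = hbar*omega/(kB*T) = 1.055e-34*9.396e+13/(1.381e-23*1556.5) = 0.4612
Step 2: x/2 = 0.2306
Step 3: sinh(x/2) = 0.2326
Step 4: Z = 1/(2*0.2326) = 2.149

2.149


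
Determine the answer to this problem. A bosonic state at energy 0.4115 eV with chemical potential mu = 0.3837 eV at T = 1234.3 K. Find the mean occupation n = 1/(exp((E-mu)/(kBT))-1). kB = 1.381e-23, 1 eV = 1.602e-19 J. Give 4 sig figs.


Step 1: (E - mu) = 0.0278 eV
Step 2: x = (E-mu)*eV/(kB*T) = 0.0278*1.602e-19/(1.381e-23*1234.3) = 0.2613
Step 3: exp(x) = 1.299
Step 4: n = 1/(exp(x)-1) = 3.349

3.349


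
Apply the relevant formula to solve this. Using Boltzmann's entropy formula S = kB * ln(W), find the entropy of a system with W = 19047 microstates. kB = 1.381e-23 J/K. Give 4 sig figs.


Step 1: ln(W) = ln(19047) = 9.855
Step 2: S = kB * ln(W) = 1.381e-23 * 9.855
Step 3: S = 1.361e-22 J/K

1.361e-22


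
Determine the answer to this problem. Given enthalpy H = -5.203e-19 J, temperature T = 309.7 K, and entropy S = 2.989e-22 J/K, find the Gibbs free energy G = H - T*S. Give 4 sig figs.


Step 1: T*S = 309.7 * 2.989e-22 = 9.257e-20 J
Step 2: G = H - T*S = -5.203e-19 - 9.257e-20
Step 3: G = -6.129e-19 J

-6.129e-19


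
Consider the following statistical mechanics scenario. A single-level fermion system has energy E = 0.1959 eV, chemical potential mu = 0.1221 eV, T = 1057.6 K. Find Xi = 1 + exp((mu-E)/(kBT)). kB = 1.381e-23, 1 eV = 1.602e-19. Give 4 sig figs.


Step 1: (mu - E) = 0.1221 - 0.1959 = -0.0738 eV
Step 2: x = (mu-E)*eV/(kB*T) = -0.0738*1.602e-19/(1.381e-23*1057.6) = -0.8095
Step 3: exp(x) = 0.4451
Step 4: Xi = 1 + 0.4451 = 1.445

1.445


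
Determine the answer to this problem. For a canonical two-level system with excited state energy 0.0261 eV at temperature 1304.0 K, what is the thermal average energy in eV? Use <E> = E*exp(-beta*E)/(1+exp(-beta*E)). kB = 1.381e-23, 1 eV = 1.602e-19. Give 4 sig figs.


Step 1: beta*E = 0.0261*1.602e-19/(1.381e-23*1304.0) = 0.2322
Step 2: exp(-beta*E) = 0.7928
Step 3: <E> = 0.0261*0.7928/(1+0.7928) = 0.01154 eV

0.01154


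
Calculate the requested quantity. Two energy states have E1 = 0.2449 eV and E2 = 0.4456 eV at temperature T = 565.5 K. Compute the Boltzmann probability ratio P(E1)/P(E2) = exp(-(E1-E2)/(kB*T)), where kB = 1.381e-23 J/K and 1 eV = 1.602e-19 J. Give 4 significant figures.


Step 1: Compute energy difference dE = E1 - E2 = 0.2449 - 0.4456 = -0.2007 eV
Step 2: Convert to Joules: dE_J = -0.2007 * 1.602e-19 = -3.215e-20 J
Step 3: Compute exponent = -dE_J / (kB * T) = -(-3.215e-20) / (1.381e-23 * 565.5) = 4.117
Step 4: P(E1)/P(E2) = exp(4.117) = 61.38

61.38


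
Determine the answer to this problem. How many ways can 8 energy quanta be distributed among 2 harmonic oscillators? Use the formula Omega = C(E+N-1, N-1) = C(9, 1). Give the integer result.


Step 1: Use binomial coefficient C(9, 1)
Step 2: Numerator = 9! / 8!
Step 3: Denominator = 1!
Step 4: Omega = 9

9


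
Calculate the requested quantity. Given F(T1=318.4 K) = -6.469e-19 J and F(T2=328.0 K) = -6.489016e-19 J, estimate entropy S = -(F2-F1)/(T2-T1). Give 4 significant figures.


Step 1: dF = F2 - F1 = -6.489016e-19 - (-6.469e-19) = -2.0016e-21 J
Step 2: dT = T2 - T1 = 328.0 - 318.4 = 9.6 K
Step 3: S = -dF/dT = -(-2.0016e-21)/9.6 = 2.085e-22 J/K

2.085e-22


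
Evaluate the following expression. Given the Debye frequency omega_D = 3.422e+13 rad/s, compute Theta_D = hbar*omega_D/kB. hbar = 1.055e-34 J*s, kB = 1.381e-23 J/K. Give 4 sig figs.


Step 1: hbar*omega_D = 1.055e-34 * 3.422e+13 = 3.61e-21 J
Step 2: Theta_D = 3.61e-21 / 1.381e-23
Step 3: Theta_D = 261.4 K

261.4


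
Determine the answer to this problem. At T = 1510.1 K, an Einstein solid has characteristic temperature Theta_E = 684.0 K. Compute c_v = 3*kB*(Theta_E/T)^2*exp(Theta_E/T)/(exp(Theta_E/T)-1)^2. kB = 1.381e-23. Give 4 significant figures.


Step 1: x = Theta_E/T = 684.0/1510.1 = 0.453
Step 2: x^2 = 0.2052
Step 3: exp(x) = 1.573
Step 4: c_v = 3*1.381e-23*0.2052*1.573/(1.573-1)^2 = 4.073e-23

4.073e-23


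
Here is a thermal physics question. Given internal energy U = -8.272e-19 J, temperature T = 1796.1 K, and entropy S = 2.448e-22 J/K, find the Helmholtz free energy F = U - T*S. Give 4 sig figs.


Step 1: T*S = 1796.1 * 2.448e-22 = 4.397e-19 J
Step 2: F = U - T*S = -8.272e-19 - 4.397e-19
Step 3: F = -1.267e-18 J

-1.267e-18


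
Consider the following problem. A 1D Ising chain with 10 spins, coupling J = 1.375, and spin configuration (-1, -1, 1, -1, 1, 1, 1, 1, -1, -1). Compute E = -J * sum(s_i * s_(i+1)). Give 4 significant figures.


Step 1: Nearest-neighbor products: 1, -1, -1, -1, 1, 1, 1, -1, 1
Step 2: Sum of products = 1
Step 3: E = -1.375 * 1 = -1.375

-1.375


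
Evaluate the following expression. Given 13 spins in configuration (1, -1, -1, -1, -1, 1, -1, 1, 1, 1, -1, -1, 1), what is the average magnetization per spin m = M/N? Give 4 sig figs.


Step 1: Count up spins (+1): 6, down spins (-1): 7
Step 2: Total magnetization M = 6 - 7 = -1
Step 3: m = M/N = -1/13 = -0.07692

-0.07692


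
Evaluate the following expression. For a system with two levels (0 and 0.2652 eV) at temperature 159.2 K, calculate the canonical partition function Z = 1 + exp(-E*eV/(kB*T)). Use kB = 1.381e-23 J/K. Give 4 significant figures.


Step 1: Compute beta*E = E*eV/(kB*T) = 0.2652*1.602e-19/(1.381e-23*159.2) = 19.32
Step 2: exp(-beta*E) = exp(-19.32) = 4.052e-09
Step 3: Z = 1 + 4.052e-09 = 1

1


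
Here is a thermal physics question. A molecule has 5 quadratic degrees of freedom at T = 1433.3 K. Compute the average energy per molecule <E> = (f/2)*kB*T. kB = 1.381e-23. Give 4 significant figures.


Step 1: f/2 = 5/2 = 2.5
Step 2: kB*T = 1.381e-23 * 1433.3 = 1.979e-20
Step 3: <E> = 2.5 * 1.979e-20 = 4.948e-20 J

4.948e-20


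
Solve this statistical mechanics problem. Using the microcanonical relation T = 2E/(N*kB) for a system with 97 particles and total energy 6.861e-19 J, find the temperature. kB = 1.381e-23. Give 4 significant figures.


Step 1: Numerator = 2*E = 2*6.861e-19 = 1.372e-18 J
Step 2: Denominator = N*kB = 97*1.381e-23 = 1.34e-21
Step 3: T = 1.372e-18 / 1.34e-21 = 1024 K

1024


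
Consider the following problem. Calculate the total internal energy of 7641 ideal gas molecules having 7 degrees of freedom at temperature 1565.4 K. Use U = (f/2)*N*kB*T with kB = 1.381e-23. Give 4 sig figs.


Step 1: f/2 = 7/2 = 3.5
Step 2: N*kB*T = 7641*1.381e-23*1565.4 = 1.652e-16
Step 3: U = 3.5 * 1.652e-16 = 5.781e-16 J

5.781e-16


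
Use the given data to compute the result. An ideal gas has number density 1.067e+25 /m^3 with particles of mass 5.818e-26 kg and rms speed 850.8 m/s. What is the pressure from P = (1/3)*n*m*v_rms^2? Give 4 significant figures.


Step 1: v_rms^2 = 850.8^2 = 7.239e+05
Step 2: n*m = 1.067e+25*5.818e-26 = 0.6208
Step 3: P = (1/3)*0.6208*7.239e+05 = 1.498e+05 Pa

1.498e+05


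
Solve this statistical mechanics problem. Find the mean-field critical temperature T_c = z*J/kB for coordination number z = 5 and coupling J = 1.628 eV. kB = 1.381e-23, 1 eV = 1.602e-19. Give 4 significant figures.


Step 1: z*J = 5*1.628 = 8.14 eV
Step 2: Convert to Joules: 8.14*1.602e-19 = 1.304e-18 J
Step 3: T_c = 1.304e-18 / 1.381e-23 = 9.443e+04 K

9.443e+04


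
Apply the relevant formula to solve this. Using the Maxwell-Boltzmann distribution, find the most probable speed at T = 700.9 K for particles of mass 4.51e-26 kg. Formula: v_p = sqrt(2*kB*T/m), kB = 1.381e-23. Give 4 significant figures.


Step 1: Numerator = 2*kB*T = 2*1.381e-23*700.9 = 1.936e-20
Step 2: Ratio = 1.936e-20 / 4.51e-26 = 4.292e+05
Step 3: v_p = sqrt(4.292e+05) = 655.2 m/s

655.2


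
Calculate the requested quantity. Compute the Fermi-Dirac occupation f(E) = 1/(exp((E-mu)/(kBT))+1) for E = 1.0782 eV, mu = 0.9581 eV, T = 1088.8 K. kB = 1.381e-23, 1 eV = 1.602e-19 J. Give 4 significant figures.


Step 1: (E - mu) = 1.0782 - 0.9581 = 0.1201 eV
Step 2: Convert: (E-mu)*eV = 1.924e-20 J
Step 3: x = (E-mu)*eV/(kB*T) = 1.28
Step 4: f = 1/(exp(1.28)+1) = 0.2176

0.2176


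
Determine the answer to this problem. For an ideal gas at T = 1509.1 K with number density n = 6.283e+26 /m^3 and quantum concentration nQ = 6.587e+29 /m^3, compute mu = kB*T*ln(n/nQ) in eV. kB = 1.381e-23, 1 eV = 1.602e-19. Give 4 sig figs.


Step 1: n/nQ = 6.283e+26/6.587e+29 = 0.0009538
Step 2: ln(n/nQ) = -6.955
Step 3: mu = kB*T*ln(n/nQ) = 2.084e-20*-6.955 = -1.449e-19 J
Step 4: Convert to eV: -1.449e-19/1.602e-19 = -0.9048 eV

-0.9048


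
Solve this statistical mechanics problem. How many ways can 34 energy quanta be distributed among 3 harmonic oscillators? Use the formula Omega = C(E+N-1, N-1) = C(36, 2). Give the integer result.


Step 1: Use binomial coefficient C(36, 2)
Step 2: Numerator = 36! / 34!
Step 3: Denominator = 2!
Step 4: Omega = 630

630


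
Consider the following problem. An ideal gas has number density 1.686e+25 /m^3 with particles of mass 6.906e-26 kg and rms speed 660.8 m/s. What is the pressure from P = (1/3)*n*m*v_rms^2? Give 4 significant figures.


Step 1: v_rms^2 = 660.8^2 = 4.367e+05
Step 2: n*m = 1.686e+25*6.906e-26 = 1.164
Step 3: P = (1/3)*1.164*4.367e+05 = 1.695e+05 Pa

1.695e+05


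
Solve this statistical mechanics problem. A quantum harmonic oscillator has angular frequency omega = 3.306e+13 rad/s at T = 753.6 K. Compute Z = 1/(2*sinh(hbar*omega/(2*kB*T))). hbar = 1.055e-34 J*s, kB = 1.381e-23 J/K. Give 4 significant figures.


Step 1: Compute x = hbar*omega/(kB*T) = 1.055e-34*3.306e+13/(1.381e-23*753.6) = 0.3351
Step 2: x/2 = 0.1676
Step 3: sinh(x/2) = 0.1684
Step 4: Z = 1/(2*0.1684) = 2.97

2.97


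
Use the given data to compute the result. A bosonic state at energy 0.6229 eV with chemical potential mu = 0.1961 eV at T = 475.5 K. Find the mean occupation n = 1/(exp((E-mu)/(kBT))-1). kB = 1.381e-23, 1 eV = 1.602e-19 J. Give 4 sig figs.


Step 1: (E - mu) = 0.4268 eV
Step 2: x = (E-mu)*eV/(kB*T) = 0.4268*1.602e-19/(1.381e-23*475.5) = 10.41
Step 3: exp(x) = 3.326e+04
Step 4: n = 1/(exp(x)-1) = 3.006e-05

3.006e-05


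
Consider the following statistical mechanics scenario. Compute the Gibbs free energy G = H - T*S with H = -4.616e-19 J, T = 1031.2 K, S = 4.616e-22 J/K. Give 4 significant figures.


Step 1: T*S = 1031.2 * 4.616e-22 = 4.76e-19 J
Step 2: G = H - T*S = -4.616e-19 - 4.76e-19
Step 3: G = -9.376e-19 J

-9.376e-19


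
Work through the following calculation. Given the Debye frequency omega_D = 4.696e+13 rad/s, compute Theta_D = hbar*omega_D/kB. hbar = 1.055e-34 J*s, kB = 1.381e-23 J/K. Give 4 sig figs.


Step 1: hbar*omega_D = 1.055e-34 * 4.696e+13 = 4.954e-21 J
Step 2: Theta_D = 4.954e-21 / 1.381e-23
Step 3: Theta_D = 358.7 K

358.7


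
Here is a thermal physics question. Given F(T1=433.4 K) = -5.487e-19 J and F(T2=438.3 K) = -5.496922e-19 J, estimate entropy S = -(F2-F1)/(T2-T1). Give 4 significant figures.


Step 1: dF = F2 - F1 = -5.496922e-19 - (-5.487e-19) = -9.922e-22 J
Step 2: dT = T2 - T1 = 438.3 - 433.4 = 4.9 K
Step 3: S = -dF/dT = -(-9.922e-22)/4.9 = 2.025e-22 J/K

2.025e-22


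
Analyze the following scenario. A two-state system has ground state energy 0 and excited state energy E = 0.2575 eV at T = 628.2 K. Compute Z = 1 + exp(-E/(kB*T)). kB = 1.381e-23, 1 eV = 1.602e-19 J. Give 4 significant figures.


Step 1: Compute beta*E = E*eV/(kB*T) = 0.2575*1.602e-19/(1.381e-23*628.2) = 4.755
Step 2: exp(-beta*E) = exp(-4.755) = 0.008609
Step 3: Z = 1 + 0.008609 = 1.009

1.009


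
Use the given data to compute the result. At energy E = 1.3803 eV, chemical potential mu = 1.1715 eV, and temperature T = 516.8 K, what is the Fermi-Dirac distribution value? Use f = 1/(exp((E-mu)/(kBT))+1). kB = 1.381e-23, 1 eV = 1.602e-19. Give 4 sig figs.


Step 1: (E - mu) = 1.3803 - 1.1715 = 0.2088 eV
Step 2: Convert: (E-mu)*eV = 3.345e-20 J
Step 3: x = (E-mu)*eV/(kB*T) = 4.687
Step 4: f = 1/(exp(4.687)+1) = 0.009132

0.009132


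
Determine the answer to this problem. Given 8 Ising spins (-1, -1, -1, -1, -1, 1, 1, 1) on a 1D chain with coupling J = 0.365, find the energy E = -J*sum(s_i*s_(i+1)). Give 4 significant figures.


Step 1: Nearest-neighbor products: 1, 1, 1, 1, -1, 1, 1
Step 2: Sum of products = 5
Step 3: E = -0.365 * 5 = -1.825

-1.825


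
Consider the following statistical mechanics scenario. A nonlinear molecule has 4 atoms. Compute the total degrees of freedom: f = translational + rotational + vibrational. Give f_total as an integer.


Step 1: Translational DOF = 3
Step 2: Rotational DOF (nonlinear) = 3
Step 3: Vibrational DOF = 3*4 - 6 = 6
Step 4: Total = 3 + 3 + 6 = 12

12


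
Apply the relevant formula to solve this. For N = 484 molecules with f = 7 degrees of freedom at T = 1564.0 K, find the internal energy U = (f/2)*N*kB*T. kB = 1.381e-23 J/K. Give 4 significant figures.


Step 1: f/2 = 7/2 = 3.5
Step 2: N*kB*T = 484*1.381e-23*1564.0 = 1.045e-17
Step 3: U = 3.5 * 1.045e-17 = 3.659e-17 J

3.659e-17


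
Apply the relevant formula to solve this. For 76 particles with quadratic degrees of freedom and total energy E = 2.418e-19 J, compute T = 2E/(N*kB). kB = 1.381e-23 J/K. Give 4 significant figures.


Step 1: Numerator = 2*E = 2*2.418e-19 = 4.836e-19 J
Step 2: Denominator = N*kB = 76*1.381e-23 = 1.05e-21
Step 3: T = 4.836e-19 / 1.05e-21 = 460.8 K

460.8


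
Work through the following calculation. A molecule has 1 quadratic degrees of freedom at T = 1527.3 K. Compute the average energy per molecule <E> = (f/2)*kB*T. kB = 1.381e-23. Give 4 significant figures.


Step 1: f/2 = 1/2 = 0.5
Step 2: kB*T = 1.381e-23 * 1527.3 = 2.109e-20
Step 3: <E> = 0.5 * 2.109e-20 = 1.055e-20 J

1.055e-20


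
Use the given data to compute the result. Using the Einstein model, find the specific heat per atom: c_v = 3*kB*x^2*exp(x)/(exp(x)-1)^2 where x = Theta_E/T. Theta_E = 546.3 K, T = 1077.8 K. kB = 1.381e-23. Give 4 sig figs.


Step 1: x = Theta_E/T = 546.3/1077.8 = 0.5069
Step 2: x^2 = 0.2569
Step 3: exp(x) = 1.66
Step 4: c_v = 3*1.381e-23*0.2569*1.66/(1.66-1)^2 = 4.055e-23

4.055e-23


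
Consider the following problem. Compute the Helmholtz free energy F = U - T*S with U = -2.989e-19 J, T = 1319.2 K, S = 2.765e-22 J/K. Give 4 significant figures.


Step 1: T*S = 1319.2 * 2.765e-22 = 3.648e-19 J
Step 2: F = U - T*S = -2.989e-19 - 3.648e-19
Step 3: F = -6.637e-19 J

-6.637e-19


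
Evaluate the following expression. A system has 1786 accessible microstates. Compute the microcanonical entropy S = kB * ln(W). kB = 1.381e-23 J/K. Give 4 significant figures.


Step 1: ln(W) = ln(1786) = 7.488
Step 2: S = kB * ln(W) = 1.381e-23 * 7.488
Step 3: S = 1.034e-22 J/K

1.034e-22


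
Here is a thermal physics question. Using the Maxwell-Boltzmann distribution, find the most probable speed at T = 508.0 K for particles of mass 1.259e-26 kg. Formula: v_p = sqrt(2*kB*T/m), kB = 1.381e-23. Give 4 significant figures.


Step 1: Numerator = 2*kB*T = 2*1.381e-23*508.0 = 1.403e-20
Step 2: Ratio = 1.403e-20 / 1.259e-26 = 1.114e+06
Step 3: v_p = sqrt(1.114e+06) = 1056 m/s

1056


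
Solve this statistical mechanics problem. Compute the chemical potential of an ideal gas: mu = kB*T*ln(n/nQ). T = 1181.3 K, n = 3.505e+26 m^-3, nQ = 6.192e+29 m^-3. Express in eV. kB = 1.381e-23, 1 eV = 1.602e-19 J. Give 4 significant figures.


Step 1: n/nQ = 3.505e+26/6.192e+29 = 0.0005661
Step 2: ln(n/nQ) = -7.477
Step 3: mu = kB*T*ln(n/nQ) = 1.631e-20*-7.477 = -1.22e-19 J
Step 4: Convert to eV: -1.22e-19/1.602e-19 = -0.7614 eV

-0.7614


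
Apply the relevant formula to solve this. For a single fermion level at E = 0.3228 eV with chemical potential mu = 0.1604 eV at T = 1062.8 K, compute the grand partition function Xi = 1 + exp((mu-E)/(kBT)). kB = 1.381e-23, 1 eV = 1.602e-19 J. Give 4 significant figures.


Step 1: (mu - E) = 0.1604 - 0.3228 = -0.1624 eV
Step 2: x = (mu-E)*eV/(kB*T) = -0.1624*1.602e-19/(1.381e-23*1062.8) = -1.773
Step 3: exp(x) = 0.1699
Step 4: Xi = 1 + 0.1699 = 1.17

1.17


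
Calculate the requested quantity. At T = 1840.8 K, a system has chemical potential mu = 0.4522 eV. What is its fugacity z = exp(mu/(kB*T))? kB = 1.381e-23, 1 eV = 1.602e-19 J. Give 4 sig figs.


Step 1: Convert mu to Joules: 0.4522*1.602e-19 = 7.244e-20 J
Step 2: kB*T = 1.381e-23*1840.8 = 2.542e-20 J
Step 3: mu/(kB*T) = 2.85
Step 4: z = exp(2.85) = 17.28

17.28


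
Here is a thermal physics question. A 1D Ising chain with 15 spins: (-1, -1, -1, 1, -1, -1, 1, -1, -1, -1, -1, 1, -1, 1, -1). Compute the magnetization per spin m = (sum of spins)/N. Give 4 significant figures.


Step 1: Count up spins (+1): 4, down spins (-1): 11
Step 2: Total magnetization M = 4 - 11 = -7
Step 3: m = M/N = -7/15 = -0.4667

-0.4667


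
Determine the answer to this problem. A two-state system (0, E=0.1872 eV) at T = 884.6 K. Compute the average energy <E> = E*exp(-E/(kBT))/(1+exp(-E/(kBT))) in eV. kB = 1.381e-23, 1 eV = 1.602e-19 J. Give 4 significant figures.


Step 1: beta*E = 0.1872*1.602e-19/(1.381e-23*884.6) = 2.455
Step 2: exp(-beta*E) = 0.08587
Step 3: <E> = 0.1872*0.08587/(1+0.08587) = 0.0148 eV

0.0148


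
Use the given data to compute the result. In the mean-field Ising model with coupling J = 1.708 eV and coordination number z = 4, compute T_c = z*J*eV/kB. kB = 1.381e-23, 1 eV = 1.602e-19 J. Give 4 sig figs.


Step 1: z*J = 4*1.708 = 6.832 eV
Step 2: Convert to Joules: 6.832*1.602e-19 = 1.094e-18 J
Step 3: T_c = 1.094e-18 / 1.381e-23 = 7.925e+04 K

7.925e+04


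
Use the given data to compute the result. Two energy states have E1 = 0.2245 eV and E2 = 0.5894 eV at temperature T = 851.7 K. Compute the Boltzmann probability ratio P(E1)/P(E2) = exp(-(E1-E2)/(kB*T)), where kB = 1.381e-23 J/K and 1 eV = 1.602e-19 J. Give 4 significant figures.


Step 1: Compute energy difference dE = E1 - E2 = 0.2245 - 0.5894 = -0.3649 eV
Step 2: Convert to Joules: dE_J = -0.3649 * 1.602e-19 = -5.846e-20 J
Step 3: Compute exponent = -dE_J / (kB * T) = -(-5.846e-20) / (1.381e-23 * 851.7) = 4.97
Step 4: P(E1)/P(E2) = exp(4.97) = 144

144


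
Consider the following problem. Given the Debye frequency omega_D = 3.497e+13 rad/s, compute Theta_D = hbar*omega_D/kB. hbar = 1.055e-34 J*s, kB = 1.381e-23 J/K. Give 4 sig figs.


Step 1: hbar*omega_D = 1.055e-34 * 3.497e+13 = 3.689e-21 J
Step 2: Theta_D = 3.689e-21 / 1.381e-23
Step 3: Theta_D = 267.1 K

267.1


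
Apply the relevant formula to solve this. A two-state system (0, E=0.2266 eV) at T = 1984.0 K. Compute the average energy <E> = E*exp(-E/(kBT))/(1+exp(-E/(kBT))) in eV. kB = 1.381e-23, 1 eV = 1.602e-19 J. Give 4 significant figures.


Step 1: beta*E = 0.2266*1.602e-19/(1.381e-23*1984.0) = 1.325
Step 2: exp(-beta*E) = 0.2658
Step 3: <E> = 0.2266*0.2658/(1+0.2658) = 0.04759 eV

0.04759


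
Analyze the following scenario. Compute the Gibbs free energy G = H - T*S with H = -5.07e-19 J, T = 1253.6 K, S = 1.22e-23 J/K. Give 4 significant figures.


Step 1: T*S = 1253.6 * 1.22e-23 = 1.529e-20 J
Step 2: G = H - T*S = -5.07e-19 - 1.529e-20
Step 3: G = -5.223e-19 J

-5.223e-19


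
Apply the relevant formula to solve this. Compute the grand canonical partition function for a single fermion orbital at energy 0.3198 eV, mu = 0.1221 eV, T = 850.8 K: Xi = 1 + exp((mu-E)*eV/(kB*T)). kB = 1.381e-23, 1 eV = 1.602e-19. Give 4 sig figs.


Step 1: (mu - E) = 0.1221 - 0.3198 = -0.1977 eV
Step 2: x = (mu-E)*eV/(kB*T) = -0.1977*1.602e-19/(1.381e-23*850.8) = -2.696
Step 3: exp(x) = 0.0675
Step 4: Xi = 1 + 0.0675 = 1.068

1.068


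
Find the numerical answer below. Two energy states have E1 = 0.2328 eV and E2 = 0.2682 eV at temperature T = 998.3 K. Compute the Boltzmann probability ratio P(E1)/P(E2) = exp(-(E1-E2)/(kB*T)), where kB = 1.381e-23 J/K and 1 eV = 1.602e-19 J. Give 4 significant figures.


Step 1: Compute energy difference dE = E1 - E2 = 0.2328 - 0.2682 = -0.0354 eV
Step 2: Convert to Joules: dE_J = -0.0354 * 1.602e-19 = -5.671e-21 J
Step 3: Compute exponent = -dE_J / (kB * T) = -(-5.671e-21) / (1.381e-23 * 998.3) = 0.4113
Step 4: P(E1)/P(E2) = exp(0.4113) = 1.509

1.509


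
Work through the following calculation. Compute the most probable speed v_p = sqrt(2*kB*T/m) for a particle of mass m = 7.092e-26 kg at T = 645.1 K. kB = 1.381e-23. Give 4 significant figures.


Step 1: Numerator = 2*kB*T = 2*1.381e-23*645.1 = 1.782e-20
Step 2: Ratio = 1.782e-20 / 7.092e-26 = 2.512e+05
Step 3: v_p = sqrt(2.512e+05) = 501.2 m/s

501.2


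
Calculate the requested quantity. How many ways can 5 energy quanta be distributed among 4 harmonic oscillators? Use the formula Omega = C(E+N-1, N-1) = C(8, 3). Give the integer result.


Step 1: Use binomial coefficient C(8, 3)
Step 2: Numerator = 8! / 5!
Step 3: Denominator = 3!
Step 4: Omega = 56

56


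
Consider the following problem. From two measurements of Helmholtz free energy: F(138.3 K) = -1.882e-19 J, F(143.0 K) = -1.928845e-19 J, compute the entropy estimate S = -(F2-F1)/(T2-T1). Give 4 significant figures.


Step 1: dF = F2 - F1 = -1.928845e-19 - (-1.882e-19) = -4.6845e-21 J
Step 2: dT = T2 - T1 = 143.0 - 138.3 = 4.7 K
Step 3: S = -dF/dT = -(-4.6845e-21)/4.7 = 9.967e-22 J/K

9.967e-22


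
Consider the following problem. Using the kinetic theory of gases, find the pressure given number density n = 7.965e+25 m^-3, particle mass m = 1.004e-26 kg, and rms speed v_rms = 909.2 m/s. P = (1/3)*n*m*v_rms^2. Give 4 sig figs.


Step 1: v_rms^2 = 909.2^2 = 8.266e+05
Step 2: n*m = 7.965e+25*1.004e-26 = 0.7997
Step 3: P = (1/3)*0.7997*8.266e+05 = 2.204e+05 Pa

2.204e+05


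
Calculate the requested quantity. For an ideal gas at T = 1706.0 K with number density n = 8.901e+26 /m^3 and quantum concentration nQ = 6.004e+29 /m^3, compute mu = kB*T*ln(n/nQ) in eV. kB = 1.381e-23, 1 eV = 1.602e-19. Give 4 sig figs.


Step 1: n/nQ = 8.901e+26/6.004e+29 = 0.001483
Step 2: ln(n/nQ) = -6.514
Step 3: mu = kB*T*ln(n/nQ) = 2.356e-20*-6.514 = -1.535e-19 J
Step 4: Convert to eV: -1.535e-19/1.602e-19 = -0.958 eV

-0.958


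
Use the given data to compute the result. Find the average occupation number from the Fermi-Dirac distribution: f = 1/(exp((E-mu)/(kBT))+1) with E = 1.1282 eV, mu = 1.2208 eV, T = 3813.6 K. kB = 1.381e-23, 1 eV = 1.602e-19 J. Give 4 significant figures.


Step 1: (E - mu) = 1.1282 - 1.2208 = -0.0926 eV
Step 2: Convert: (E-mu)*eV = -1.483e-20 J
Step 3: x = (E-mu)*eV/(kB*T) = -0.2817
Step 4: f = 1/(exp(-0.2817)+1) = 0.57

0.57


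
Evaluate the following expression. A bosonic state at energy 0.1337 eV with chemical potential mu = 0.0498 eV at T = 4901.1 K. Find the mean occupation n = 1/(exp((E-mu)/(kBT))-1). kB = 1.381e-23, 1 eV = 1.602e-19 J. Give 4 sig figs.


Step 1: (E - mu) = 0.0839 eV
Step 2: x = (E-mu)*eV/(kB*T) = 0.0839*1.602e-19/(1.381e-23*4901.1) = 0.1986
Step 3: exp(x) = 1.22
Step 4: n = 1/(exp(x)-1) = 4.552

4.552


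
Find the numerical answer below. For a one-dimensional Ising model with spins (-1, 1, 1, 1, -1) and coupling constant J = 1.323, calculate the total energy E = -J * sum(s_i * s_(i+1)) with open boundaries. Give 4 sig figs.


Step 1: Nearest-neighbor products: -1, 1, 1, -1
Step 2: Sum of products = 0
Step 3: E = -1.323 * 0 = 0

0


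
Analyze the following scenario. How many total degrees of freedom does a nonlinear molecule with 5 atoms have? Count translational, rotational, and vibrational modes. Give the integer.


Step 1: Translational DOF = 3
Step 2: Rotational DOF (nonlinear) = 3
Step 3: Vibrational DOF = 3*5 - 6 = 9
Step 4: Total = 3 + 3 + 9 = 15

15


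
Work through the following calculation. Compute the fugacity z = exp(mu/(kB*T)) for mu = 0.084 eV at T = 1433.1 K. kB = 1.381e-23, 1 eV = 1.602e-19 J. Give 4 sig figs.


Step 1: Convert mu to Joules: 0.084*1.602e-19 = 1.346e-20 J
Step 2: kB*T = 1.381e-23*1433.1 = 1.979e-20 J
Step 3: mu/(kB*T) = 0.6799
Step 4: z = exp(0.6799) = 1.974

1.974


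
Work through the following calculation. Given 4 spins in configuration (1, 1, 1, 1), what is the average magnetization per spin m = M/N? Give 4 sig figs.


Step 1: Count up spins (+1): 4, down spins (-1): 0
Step 2: Total magnetization M = 4 - 0 = 4
Step 3: m = M/N = 4/4 = 1

1


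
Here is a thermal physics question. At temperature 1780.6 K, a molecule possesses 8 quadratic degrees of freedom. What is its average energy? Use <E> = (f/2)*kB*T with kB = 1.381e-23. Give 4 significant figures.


Step 1: f/2 = 8/2 = 4
Step 2: kB*T = 1.381e-23 * 1780.6 = 2.459e-20
Step 3: <E> = 4 * 2.459e-20 = 9.836e-20 J

9.836e-20


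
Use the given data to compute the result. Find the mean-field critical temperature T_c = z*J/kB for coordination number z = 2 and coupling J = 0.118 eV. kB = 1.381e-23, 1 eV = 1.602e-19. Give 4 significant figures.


Step 1: z*J = 2*0.118 = 0.236 eV
Step 2: Convert to Joules: 0.236*1.602e-19 = 3.781e-20 J
Step 3: T_c = 3.781e-20 / 1.381e-23 = 2738 K

2738


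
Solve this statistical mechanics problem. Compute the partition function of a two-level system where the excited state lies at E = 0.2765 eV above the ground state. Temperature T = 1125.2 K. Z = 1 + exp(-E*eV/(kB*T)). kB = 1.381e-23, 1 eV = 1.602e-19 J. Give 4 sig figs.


Step 1: Compute beta*E = E*eV/(kB*T) = 0.2765*1.602e-19/(1.381e-23*1125.2) = 2.851
Step 2: exp(-beta*E) = exp(-2.851) = 0.05781
Step 3: Z = 1 + 0.05781 = 1.058

1.058


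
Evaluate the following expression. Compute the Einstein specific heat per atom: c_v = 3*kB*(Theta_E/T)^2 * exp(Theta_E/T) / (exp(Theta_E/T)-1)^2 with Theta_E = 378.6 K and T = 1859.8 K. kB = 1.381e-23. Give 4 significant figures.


Step 1: x = Theta_E/T = 378.6/1859.8 = 0.2036
Step 2: x^2 = 0.04144
Step 3: exp(x) = 1.226
Step 4: c_v = 3*1.381e-23*0.04144*1.226/(1.226-1)^2 = 4.129e-23

4.129e-23


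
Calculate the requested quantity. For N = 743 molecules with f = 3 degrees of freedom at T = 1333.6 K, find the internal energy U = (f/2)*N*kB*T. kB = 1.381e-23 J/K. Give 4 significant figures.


Step 1: f/2 = 3/2 = 1.5
Step 2: N*kB*T = 743*1.381e-23*1333.6 = 1.368e-17
Step 3: U = 1.5 * 1.368e-17 = 2.053e-17 J

2.053e-17


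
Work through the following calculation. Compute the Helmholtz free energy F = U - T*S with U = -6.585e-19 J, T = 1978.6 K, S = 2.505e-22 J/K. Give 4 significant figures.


Step 1: T*S = 1978.6 * 2.505e-22 = 4.956e-19 J
Step 2: F = U - T*S = -6.585e-19 - 4.956e-19
Step 3: F = -1.154e-18 J

-1.154e-18


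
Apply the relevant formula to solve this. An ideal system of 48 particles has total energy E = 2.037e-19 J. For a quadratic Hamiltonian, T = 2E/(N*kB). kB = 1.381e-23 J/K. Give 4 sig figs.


Step 1: Numerator = 2*E = 2*2.037e-19 = 4.074e-19 J
Step 2: Denominator = N*kB = 48*1.381e-23 = 6.629e-22
Step 3: T = 4.074e-19 / 6.629e-22 = 614.6 K

614.6


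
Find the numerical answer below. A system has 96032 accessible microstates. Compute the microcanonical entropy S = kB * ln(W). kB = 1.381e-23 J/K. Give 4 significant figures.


Step 1: ln(W) = ln(96032) = 11.47
Step 2: S = kB * ln(W) = 1.381e-23 * 11.47
Step 3: S = 1.584e-22 J/K

1.584e-22


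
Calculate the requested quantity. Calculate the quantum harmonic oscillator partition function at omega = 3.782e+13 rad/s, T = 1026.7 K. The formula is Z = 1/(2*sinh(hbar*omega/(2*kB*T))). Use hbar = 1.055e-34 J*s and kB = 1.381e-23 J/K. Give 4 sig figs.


Step 1: Compute x = hbar*omega/(kB*T) = 1.055e-34*3.782e+13/(1.381e-23*1026.7) = 0.2814
Step 2: x/2 = 0.1407
Step 3: sinh(x/2) = 0.1412
Step 4: Z = 1/(2*0.1412) = 3.542

3.542


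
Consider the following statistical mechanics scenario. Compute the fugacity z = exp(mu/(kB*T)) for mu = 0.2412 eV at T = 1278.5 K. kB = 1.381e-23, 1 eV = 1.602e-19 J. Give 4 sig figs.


Step 1: Convert mu to Joules: 0.2412*1.602e-19 = 3.864e-20 J
Step 2: kB*T = 1.381e-23*1278.5 = 1.766e-20 J
Step 3: mu/(kB*T) = 2.188
Step 4: z = exp(2.188) = 8.922

8.922


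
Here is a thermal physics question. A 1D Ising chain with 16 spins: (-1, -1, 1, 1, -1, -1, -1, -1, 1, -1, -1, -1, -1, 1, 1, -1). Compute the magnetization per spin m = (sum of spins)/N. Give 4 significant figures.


Step 1: Count up spins (+1): 5, down spins (-1): 11
Step 2: Total magnetization M = 5 - 11 = -6
Step 3: m = M/N = -6/16 = -0.375

-0.375


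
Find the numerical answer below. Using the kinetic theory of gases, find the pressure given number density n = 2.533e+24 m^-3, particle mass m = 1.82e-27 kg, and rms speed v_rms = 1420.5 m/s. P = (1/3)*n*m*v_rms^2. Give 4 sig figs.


Step 1: v_rms^2 = 1420.5^2 = 2.018e+06
Step 2: n*m = 2.533e+24*1.82e-27 = 0.00461
Step 3: P = (1/3)*0.00461*2.018e+06 = 3101 Pa

3101


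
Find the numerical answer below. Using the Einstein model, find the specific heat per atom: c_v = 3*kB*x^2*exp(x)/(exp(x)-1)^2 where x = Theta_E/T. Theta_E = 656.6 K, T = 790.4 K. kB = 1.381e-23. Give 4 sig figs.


Step 1: x = Theta_E/T = 656.6/790.4 = 0.8307
Step 2: x^2 = 0.6901
Step 3: exp(x) = 2.295
Step 4: c_v = 3*1.381e-23*0.6901*2.295/(2.295-1)^2 = 3.913e-23

3.913e-23


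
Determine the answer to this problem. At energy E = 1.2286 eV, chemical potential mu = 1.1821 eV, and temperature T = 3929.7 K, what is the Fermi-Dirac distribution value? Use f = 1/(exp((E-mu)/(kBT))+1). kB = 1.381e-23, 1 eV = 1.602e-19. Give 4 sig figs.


Step 1: (E - mu) = 1.2286 - 1.1821 = 0.0465 eV
Step 2: Convert: (E-mu)*eV = 7.449e-21 J
Step 3: x = (E-mu)*eV/(kB*T) = 0.1373
Step 4: f = 1/(exp(0.1373)+1) = 0.4657

0.4657


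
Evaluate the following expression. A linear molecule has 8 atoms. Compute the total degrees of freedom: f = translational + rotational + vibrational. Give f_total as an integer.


Step 1: Translational DOF = 3
Step 2: Rotational DOF (linear) = 2
Step 3: Vibrational DOF = 3*8 - 5 = 19
Step 4: Total = 3 + 2 + 19 = 24

24


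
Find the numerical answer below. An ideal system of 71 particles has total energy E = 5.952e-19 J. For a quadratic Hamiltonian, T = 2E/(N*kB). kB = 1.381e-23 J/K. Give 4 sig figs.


Step 1: Numerator = 2*E = 2*5.952e-19 = 1.19e-18 J
Step 2: Denominator = N*kB = 71*1.381e-23 = 9.805e-22
Step 3: T = 1.19e-18 / 9.805e-22 = 1214 K

1214


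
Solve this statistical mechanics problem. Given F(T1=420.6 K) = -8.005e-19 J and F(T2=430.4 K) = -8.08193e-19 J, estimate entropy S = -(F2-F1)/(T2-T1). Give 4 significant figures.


Step 1: dF = F2 - F1 = -8.08193e-19 - (-8.005e-19) = -7.693e-21 J
Step 2: dT = T2 - T1 = 430.4 - 420.6 = 9.8 K
Step 3: S = -dF/dT = -(-7.693e-21)/9.8 = 7.85e-22 J/K

7.85e-22


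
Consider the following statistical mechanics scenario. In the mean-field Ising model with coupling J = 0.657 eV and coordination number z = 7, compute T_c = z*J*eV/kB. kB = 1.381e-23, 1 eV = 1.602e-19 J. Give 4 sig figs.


Step 1: z*J = 7*0.657 = 4.599 eV
Step 2: Convert to Joules: 4.599*1.602e-19 = 7.368e-19 J
Step 3: T_c = 7.368e-19 / 1.381e-23 = 5.335e+04 K

5.335e+04


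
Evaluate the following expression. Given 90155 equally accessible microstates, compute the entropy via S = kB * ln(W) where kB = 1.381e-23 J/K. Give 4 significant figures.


Step 1: ln(W) = ln(90155) = 11.41
Step 2: S = kB * ln(W) = 1.381e-23 * 11.41
Step 3: S = 1.576e-22 J/K

1.576e-22


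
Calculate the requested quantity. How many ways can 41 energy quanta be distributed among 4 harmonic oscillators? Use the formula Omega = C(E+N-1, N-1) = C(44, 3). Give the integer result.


Step 1: Use binomial coefficient C(44, 3)
Step 2: Numerator = 44! / 41!
Step 3: Denominator = 3!
Step 4: Omega = 13244

13244


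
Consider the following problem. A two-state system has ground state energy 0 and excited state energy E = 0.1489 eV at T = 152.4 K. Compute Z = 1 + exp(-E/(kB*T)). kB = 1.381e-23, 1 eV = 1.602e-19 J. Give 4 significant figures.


Step 1: Compute beta*E = E*eV/(kB*T) = 0.1489*1.602e-19/(1.381e-23*152.4) = 11.33
Step 2: exp(-beta*E) = exp(-11.33) = 1.196e-05
Step 3: Z = 1 + 1.196e-05 = 1

1


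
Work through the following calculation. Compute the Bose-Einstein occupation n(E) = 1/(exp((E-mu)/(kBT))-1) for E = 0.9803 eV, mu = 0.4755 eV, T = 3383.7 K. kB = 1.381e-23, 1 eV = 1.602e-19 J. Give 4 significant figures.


Step 1: (E - mu) = 0.5048 eV
Step 2: x = (E-mu)*eV/(kB*T) = 0.5048*1.602e-19/(1.381e-23*3383.7) = 1.731
Step 3: exp(x) = 5.644
Step 4: n = 1/(exp(x)-1) = 0.2153

0.2153


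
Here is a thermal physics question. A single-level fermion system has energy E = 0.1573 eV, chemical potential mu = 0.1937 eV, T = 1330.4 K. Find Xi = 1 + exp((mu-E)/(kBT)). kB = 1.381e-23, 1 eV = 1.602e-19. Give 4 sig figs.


Step 1: (mu - E) = 0.1937 - 0.1573 = 0.0364 eV
Step 2: x = (mu-E)*eV/(kB*T) = 0.0364*1.602e-19/(1.381e-23*1330.4) = 0.3174
Step 3: exp(x) = 1.374
Step 4: Xi = 1 + 1.374 = 2.374

2.374


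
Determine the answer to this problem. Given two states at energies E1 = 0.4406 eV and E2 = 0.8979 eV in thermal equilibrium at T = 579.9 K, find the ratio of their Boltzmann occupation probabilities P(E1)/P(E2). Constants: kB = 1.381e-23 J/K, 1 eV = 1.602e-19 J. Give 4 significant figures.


Step 1: Compute energy difference dE = E1 - E2 = 0.4406 - 0.8979 = -0.4573 eV
Step 2: Convert to Joules: dE_J = -0.4573 * 1.602e-19 = -7.326e-20 J
Step 3: Compute exponent = -dE_J / (kB * T) = -(-7.326e-20) / (1.381e-23 * 579.9) = 9.148
Step 4: P(E1)/P(E2) = exp(9.148) = 9394

9394


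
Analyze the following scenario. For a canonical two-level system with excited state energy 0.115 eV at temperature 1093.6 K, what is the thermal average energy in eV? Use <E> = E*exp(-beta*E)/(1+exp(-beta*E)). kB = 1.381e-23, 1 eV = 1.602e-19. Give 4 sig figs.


Step 1: beta*E = 0.115*1.602e-19/(1.381e-23*1093.6) = 1.22
Step 2: exp(-beta*E) = 0.2953
Step 3: <E> = 0.115*0.2953/(1+0.2953) = 0.02622 eV

0.02622
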